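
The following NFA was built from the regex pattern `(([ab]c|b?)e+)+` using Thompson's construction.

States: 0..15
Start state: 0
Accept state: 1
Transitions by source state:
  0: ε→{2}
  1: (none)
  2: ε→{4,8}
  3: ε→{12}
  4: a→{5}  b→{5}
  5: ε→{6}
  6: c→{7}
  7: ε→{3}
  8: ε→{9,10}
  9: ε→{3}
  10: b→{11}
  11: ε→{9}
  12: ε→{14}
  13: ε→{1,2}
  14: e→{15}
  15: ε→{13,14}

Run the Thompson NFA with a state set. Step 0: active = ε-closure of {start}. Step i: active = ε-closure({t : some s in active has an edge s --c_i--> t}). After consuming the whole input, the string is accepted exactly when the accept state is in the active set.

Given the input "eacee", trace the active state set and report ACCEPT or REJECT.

Answer: ACCEPT

Trace:
initial (ε-close {0}): {0,2,3,4,8,9,10,12,14}
'e' @ 1: {1,2,3,4,8,9,10,12,13,14,15}  ✓accept
'a' @ 2: {5,6}
'c' @ 3: {3,7,12,14}
'e' @ 4: {1,2,3,4,8,9,10,12,13,14,15}  ✓accept
'e' @ 5: {1,2,3,4,8,9,10,12,13,14,15}  ✓accept
after full input: {1,2,3,4,8,9,10,12,13,14,15}  (accept=1 in)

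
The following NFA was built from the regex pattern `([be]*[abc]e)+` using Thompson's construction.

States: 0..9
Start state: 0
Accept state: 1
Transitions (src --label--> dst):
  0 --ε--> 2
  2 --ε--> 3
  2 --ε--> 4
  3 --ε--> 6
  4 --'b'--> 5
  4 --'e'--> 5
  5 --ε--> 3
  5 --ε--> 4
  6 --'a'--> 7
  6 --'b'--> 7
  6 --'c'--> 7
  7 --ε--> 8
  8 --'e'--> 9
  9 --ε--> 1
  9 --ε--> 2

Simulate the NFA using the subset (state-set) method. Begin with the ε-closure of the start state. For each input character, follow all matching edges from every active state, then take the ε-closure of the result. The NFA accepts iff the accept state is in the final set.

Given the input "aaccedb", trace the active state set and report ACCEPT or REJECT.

start: ε-closure({0}) = {0,2,3,4,6}
'a' @ 1: {7,8}
'a' @ 2: {}  — no active states
rest 'ccedb' ignored (set empty)
final: {}; accept 1 not in set

Answer: REJECT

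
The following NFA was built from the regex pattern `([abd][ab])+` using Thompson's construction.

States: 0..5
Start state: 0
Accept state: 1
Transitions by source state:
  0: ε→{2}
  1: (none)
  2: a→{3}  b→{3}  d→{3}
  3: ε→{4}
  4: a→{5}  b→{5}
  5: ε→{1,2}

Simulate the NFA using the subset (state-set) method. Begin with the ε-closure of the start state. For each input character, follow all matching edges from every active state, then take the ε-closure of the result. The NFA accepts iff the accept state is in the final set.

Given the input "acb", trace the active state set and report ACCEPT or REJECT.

Answer: REJECT

Steps:
start: ε-closure({0}) = {0,2}
'a' @ 1: {3,4}
'c' @ 2: {}  — no active states
rest 'b' ignored (set empty)
final: {}; accept 1 not in set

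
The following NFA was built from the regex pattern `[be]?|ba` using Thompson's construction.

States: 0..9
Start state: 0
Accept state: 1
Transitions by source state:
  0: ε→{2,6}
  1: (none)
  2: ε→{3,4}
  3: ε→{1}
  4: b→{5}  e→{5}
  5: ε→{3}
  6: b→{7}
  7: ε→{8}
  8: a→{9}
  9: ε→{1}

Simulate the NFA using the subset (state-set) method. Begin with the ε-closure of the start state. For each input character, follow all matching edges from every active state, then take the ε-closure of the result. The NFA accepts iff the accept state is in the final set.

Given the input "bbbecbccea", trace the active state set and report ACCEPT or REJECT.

Answer: REJECT

Trace:
S₀ = ε-closure({0}) = {0,1,2,3,4,6}
'b' @ 1: {1,3,5,7,8}  ✓accept
'b' @ 2: {}  — state set empty
rest 'becbccea' ignored (set empty)
end set {} — state 1 not in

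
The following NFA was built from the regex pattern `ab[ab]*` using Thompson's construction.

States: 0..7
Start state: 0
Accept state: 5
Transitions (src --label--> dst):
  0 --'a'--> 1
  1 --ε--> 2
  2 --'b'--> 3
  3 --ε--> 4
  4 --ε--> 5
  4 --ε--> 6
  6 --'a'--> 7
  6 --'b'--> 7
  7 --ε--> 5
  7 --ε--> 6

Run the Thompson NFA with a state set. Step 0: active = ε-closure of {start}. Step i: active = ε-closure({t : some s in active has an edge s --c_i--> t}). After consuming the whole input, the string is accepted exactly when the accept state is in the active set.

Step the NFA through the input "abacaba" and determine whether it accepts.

start: ε-closure({0}) = {0}
'a' @ 1: {1,2}
'b' @ 2: {3,4,5,6}  [accepting]
'a' @ 3: {5,6,7}  [accepting]
'c' @ 4: {}  — no active states
rest 'aba' ignored (set empty)
final: {}; accept 5 not in set

Answer: REJECT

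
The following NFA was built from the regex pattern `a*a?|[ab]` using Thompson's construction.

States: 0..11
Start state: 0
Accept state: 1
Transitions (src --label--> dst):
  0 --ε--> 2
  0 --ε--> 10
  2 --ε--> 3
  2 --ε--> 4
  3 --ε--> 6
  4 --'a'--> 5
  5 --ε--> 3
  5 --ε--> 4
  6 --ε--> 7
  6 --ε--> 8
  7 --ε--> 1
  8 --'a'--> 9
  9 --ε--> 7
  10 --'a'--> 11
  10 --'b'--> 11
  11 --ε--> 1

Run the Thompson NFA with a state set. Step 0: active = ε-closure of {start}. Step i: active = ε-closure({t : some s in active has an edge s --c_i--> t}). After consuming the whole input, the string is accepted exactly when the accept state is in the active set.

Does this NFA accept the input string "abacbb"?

S₀ = ε-closure({0}) = {0,1,2,3,4,6,7,8,10}
'a' @ 1: {1,3,4,5,6,7,8,9,11}  (accept∈set)
'b' @ 2: {}  — no active states
rest 'acbb' ignored (set empty)
end set {} — state 1 not in

Answer: REJECT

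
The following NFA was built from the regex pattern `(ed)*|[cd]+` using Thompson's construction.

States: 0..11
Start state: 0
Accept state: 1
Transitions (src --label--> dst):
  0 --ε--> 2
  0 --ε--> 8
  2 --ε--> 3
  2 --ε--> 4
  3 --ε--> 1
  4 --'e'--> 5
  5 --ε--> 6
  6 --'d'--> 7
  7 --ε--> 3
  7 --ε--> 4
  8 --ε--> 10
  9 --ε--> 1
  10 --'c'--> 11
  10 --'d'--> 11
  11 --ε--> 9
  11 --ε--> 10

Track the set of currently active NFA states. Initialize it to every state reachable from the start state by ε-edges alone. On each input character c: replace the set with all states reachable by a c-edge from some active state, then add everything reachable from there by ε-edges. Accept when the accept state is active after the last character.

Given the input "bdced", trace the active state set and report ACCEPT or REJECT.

initial (ε-close {0}): {0,1,2,3,4,8,10}
'b' @ 1: {}  — state set empty
rest 'dced' ignored (set empty)
final: {}; accept 1 not in set

Answer: REJECT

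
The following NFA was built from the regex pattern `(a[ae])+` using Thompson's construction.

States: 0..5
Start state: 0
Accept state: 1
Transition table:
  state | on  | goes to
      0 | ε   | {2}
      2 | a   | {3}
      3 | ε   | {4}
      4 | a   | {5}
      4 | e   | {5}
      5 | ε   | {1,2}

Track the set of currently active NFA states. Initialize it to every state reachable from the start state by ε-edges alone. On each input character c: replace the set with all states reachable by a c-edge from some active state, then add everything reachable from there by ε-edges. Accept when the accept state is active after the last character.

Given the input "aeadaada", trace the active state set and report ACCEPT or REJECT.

S₀ = ε-closure({0}) = {0,2}
'a' @ 1: {3,4}
'e' @ 2: {1,2,5}  (accept∈set)
'a' @ 3: {3,4}
'd' @ 4: {}  — no active states
rest 'aada' ignored (set empty)
end set {} — state 1 not in

Answer: REJECT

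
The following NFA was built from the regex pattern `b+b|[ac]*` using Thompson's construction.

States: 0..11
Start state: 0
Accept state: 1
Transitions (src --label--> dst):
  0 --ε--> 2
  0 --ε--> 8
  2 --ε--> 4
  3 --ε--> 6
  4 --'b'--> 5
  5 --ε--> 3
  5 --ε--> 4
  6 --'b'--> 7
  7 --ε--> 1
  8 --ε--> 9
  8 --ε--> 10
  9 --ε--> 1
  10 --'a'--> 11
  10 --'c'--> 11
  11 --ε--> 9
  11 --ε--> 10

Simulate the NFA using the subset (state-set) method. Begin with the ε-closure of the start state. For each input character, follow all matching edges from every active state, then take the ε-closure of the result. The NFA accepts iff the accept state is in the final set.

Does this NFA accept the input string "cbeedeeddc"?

Answer: REJECT

Derivation:
start: ε-closure({0}) = {0,1,2,4,8,9,10}
'c' @ 1: {1,9,10,11}  ✓accept
'b' @ 2: {}  — no active states
rest 'eedeeddc' ignored (set empty)
final: {}; accept 1 not in set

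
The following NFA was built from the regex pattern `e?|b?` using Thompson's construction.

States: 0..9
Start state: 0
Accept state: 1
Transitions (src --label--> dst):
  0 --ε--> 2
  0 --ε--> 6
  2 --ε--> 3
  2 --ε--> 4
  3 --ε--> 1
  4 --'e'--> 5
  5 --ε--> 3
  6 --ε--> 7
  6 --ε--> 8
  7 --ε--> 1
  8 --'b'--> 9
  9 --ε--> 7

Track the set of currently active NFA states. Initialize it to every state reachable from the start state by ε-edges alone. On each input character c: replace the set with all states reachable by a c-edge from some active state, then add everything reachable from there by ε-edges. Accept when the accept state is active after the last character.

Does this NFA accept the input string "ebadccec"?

initial (ε-close {0}): {0,1,2,3,4,6,7,8}
'e' @ 1: {1,3,5}  ✓accept
'b' @ 2: {}  — dead — no transitions
rest 'adccec' ignored (set empty)
after full input: {}  (accept=1 not in)

Answer: REJECT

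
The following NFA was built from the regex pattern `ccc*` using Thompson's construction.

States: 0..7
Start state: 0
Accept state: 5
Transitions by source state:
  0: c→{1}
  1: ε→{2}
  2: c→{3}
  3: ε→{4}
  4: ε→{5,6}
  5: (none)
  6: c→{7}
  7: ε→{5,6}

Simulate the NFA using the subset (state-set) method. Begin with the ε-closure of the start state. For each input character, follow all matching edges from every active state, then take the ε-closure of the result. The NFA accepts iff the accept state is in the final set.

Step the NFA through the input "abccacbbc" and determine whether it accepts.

Answer: REJECT

Trace:
initial (ε-close {0}): {0}
'a' @ 1: {}  — dead — no transitions
rest 'bccacbbc' ignored (set empty)
final: {}; accept 5 not in set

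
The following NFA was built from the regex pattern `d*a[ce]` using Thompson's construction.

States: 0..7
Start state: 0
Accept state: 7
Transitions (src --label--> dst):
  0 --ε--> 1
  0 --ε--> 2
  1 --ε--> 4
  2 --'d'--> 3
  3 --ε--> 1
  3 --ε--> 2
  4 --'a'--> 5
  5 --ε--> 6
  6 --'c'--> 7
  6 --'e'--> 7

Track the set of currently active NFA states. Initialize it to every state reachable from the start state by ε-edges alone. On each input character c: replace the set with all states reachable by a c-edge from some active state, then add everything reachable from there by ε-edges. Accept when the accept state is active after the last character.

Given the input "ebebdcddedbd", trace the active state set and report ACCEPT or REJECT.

Answer: REJECT

Trace:
initial (ε-close {0}): {0,1,2,4}
'e' @ 1: {}  — no active states
rest 'bebdcddedbd' ignored (set empty)
end set {} — state 7 not in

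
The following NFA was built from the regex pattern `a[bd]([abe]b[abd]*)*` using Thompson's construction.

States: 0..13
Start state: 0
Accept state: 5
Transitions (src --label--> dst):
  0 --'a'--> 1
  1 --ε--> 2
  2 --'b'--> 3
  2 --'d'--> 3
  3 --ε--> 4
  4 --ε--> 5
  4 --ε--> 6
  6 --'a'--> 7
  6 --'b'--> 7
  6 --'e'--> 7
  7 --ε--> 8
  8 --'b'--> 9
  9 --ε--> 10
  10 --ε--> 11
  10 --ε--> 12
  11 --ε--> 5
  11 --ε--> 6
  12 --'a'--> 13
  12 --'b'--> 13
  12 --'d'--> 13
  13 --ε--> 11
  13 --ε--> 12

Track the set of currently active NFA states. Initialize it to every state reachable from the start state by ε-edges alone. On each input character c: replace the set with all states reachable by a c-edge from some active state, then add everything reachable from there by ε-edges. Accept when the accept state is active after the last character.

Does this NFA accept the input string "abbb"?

start: ε-closure({0}) = {0}
'a' @ 1: {1,2}
'b' @ 2: {3,4,5,6}  (accept∈set)
'b' @ 3: {7,8}
'b' @ 4: {5,6,9,10,11,12}  (accept∈set)
after full input: {5,6,9,10,11,12}  (accept=5 in)

Answer: ACCEPT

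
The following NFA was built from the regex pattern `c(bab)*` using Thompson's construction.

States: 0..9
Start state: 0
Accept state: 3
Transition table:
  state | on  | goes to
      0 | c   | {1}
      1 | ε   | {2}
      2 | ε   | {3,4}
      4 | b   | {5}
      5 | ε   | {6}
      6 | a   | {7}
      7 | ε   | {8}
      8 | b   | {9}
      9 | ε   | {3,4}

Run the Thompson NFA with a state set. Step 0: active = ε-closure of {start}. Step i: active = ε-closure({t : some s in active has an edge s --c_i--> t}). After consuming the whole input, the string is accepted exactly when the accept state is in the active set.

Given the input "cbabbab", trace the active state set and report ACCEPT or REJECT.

Answer: ACCEPT

Derivation:
initial (ε-close {0}): {0}
'c' @ 1: {1,2,3,4}  [accepting]
'b' @ 2: {5,6}
'a' @ 3: {7,8}
'b' @ 4: {3,4,9}  [accepting]
'b' @ 5: {5,6}
'a' @ 6: {7,8}
'b' @ 7: {3,4,9}  [accepting]
end set {3,4,9} — state 3 in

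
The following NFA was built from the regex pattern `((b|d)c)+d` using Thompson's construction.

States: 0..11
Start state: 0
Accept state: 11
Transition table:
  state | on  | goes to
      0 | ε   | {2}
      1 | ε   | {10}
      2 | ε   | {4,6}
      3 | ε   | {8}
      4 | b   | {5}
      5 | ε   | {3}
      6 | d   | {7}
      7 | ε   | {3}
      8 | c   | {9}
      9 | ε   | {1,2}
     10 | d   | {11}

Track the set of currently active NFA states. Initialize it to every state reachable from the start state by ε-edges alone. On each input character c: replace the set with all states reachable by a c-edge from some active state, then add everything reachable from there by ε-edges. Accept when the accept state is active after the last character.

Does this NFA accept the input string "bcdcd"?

Answer: ACCEPT

Derivation:
initial (ε-close {0}): {0,2,4,6}
'b' @ 1: {3,5,8}
'c' @ 2: {1,2,4,6,9,10}
'd' @ 3: {3,7,8,11}  ✓accept
'c' @ 4: {1,2,4,6,9,10}
'd' @ 5: {3,7,8,11}  ✓accept
after full input: {3,7,8,11}  (accept=11 in)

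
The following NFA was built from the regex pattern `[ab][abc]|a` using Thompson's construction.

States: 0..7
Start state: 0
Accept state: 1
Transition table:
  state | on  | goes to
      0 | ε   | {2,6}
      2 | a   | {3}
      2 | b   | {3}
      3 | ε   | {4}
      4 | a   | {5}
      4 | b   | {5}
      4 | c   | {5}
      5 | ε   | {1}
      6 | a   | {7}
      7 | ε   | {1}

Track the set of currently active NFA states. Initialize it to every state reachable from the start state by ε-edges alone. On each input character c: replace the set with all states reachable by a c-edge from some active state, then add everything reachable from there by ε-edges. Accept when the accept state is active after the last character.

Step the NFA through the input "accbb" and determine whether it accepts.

start: ε-closure({0}) = {0,2,6}
'a' @ 1: {1,3,4,7}  (accept∈set)
'c' @ 2: {1,5}  (accept∈set)
'c' @ 3: {}  — no active states
rest 'bb' ignored (set empty)
final: {}; accept 1 not in set

Answer: REJECT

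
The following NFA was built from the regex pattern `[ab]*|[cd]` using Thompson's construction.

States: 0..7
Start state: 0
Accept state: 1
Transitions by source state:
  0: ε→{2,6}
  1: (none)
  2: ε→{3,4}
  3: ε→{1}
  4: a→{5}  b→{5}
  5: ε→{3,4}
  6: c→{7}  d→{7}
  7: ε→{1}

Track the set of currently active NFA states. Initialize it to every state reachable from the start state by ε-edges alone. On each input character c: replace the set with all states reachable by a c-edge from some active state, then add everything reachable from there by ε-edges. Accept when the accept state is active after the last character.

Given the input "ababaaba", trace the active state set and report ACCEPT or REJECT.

Answer: ACCEPT

Steps:
initial (ε-close {0}): {0,1,2,3,4,6}
'a' @ 1: {1,3,4,5}  [accepting]
'b' @ 2: {1,3,4,5}  [accepting]
'a' @ 3: {1,3,4,5}  [accepting]
'b' @ 4: {1,3,4,5}  [accepting]
'a' @ 5: {1,3,4,5}  [accepting]
'a' @ 6: {1,3,4,5}  [accepting]
'b' @ 7: {1,3,4,5}  [accepting]
'a' @ 8: {1,3,4,5}  [accepting]
after full input: {1,3,4,5}  (accept=1 in)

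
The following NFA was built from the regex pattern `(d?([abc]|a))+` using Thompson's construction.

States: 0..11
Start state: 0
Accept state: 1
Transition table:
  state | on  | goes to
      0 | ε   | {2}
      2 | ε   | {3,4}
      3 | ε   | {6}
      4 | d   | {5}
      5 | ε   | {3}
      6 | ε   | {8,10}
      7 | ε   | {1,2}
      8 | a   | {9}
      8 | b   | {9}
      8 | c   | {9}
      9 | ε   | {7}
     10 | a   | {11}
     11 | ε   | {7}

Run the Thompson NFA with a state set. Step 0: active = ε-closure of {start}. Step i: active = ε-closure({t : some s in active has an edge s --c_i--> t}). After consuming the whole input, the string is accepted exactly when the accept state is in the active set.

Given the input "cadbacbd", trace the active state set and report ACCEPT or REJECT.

start: ε-closure({0}) = {0,2,3,4,6,8,10}
'c' @ 1: {1,2,3,4,6,7,8,9,10}  ✓accept
'a' @ 2: {1,2,3,4,6,7,8,9,10,11}  ✓accept
'd' @ 3: {3,5,6,8,10}
'b' @ 4: {1,2,3,4,6,7,8,9,10}  ✓accept
'a' @ 5: {1,2,3,4,6,7,8,9,10,11}  ✓accept
'c' @ 6: {1,2,3,4,6,7,8,9,10}  ✓accept
'b' @ 7: {1,2,3,4,6,7,8,9,10}  ✓accept
'd' @ 8: {3,5,6,8,10}
end set {3,5,6,8,10} — state 1 not in

Answer: REJECT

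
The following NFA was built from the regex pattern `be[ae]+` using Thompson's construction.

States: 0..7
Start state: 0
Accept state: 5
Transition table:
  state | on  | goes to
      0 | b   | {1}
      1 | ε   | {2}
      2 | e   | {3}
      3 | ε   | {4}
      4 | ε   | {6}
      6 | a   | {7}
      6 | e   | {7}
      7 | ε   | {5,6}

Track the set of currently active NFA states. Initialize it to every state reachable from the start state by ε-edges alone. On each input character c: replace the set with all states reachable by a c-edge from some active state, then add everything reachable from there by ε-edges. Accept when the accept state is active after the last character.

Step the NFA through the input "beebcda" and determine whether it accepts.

Answer: REJECT

Steps:
S₀ = ε-closure({0}) = {0}
'b' @ 1: {1,2}
'e' @ 2: {3,4,6}
'e' @ 3: {5,6,7}  ✓accept
'b' @ 4: {}  — state set empty
rest 'cda' ignored (set empty)
final: {}; accept 5 not in set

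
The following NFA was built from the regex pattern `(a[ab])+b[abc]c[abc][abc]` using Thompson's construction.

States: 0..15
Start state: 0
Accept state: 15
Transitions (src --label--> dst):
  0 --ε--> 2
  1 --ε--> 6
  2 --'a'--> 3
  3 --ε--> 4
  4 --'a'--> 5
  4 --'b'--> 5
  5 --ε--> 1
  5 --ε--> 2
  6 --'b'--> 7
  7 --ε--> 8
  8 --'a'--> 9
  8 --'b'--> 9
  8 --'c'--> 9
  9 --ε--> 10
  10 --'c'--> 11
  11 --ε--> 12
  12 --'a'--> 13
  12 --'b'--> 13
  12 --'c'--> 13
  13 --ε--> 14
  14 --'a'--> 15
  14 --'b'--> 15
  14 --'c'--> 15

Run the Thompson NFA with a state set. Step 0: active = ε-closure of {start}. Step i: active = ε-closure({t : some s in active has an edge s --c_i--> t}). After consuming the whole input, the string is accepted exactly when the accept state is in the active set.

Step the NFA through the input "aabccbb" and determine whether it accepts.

initial (ε-close {0}): {0,2}
'a' @ 1: {3,4}
'a' @ 2: {1,2,5,6}
'b' @ 3: {7,8}
'c' @ 4: {9,10}
'c' @ 5: {11,12}
'b' @ 6: {13,14}
'b' @ 7: {15}  [accepting]
after full input: {15}  (accept=15 in)

Answer: ACCEPT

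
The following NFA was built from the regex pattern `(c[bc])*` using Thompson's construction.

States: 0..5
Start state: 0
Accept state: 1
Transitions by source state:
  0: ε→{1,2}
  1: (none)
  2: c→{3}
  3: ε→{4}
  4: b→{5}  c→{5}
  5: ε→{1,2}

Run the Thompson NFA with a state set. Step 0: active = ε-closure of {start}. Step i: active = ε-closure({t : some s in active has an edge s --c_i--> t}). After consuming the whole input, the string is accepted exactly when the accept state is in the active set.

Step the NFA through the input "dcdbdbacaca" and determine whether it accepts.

Answer: REJECT

Steps:
start: ε-closure({0}) = {0,1,2}
'd' @ 1: {}  — state set empty
rest 'cdbdbacaca' ignored (set empty)
final: {}; accept 1 not in set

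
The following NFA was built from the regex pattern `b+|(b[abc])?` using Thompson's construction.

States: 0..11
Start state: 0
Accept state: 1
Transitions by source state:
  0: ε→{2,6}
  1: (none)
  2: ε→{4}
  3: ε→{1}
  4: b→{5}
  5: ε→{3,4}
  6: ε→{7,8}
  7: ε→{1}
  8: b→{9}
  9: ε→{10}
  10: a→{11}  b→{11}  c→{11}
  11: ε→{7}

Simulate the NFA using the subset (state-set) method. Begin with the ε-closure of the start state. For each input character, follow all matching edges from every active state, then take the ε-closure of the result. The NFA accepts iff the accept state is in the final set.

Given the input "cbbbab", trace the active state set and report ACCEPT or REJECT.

start: ε-closure({0}) = {0,1,2,4,6,7,8}
'c' @ 1: {}  — state set empty
rest 'bbbab' ignored (set empty)
final: {}; accept 1 not in set

Answer: REJECT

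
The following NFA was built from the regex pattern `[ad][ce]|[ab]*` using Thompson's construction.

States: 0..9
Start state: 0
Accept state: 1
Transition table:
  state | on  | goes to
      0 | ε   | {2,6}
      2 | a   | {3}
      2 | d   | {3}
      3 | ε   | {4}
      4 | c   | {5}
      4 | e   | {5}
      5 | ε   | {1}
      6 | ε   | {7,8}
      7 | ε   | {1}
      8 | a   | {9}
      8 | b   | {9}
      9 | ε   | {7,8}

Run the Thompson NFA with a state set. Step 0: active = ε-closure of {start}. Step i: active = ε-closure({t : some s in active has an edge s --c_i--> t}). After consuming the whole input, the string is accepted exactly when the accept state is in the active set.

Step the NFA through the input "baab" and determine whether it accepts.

initial (ε-close {0}): {0,1,2,6,7,8}
'b' @ 1: {1,7,8,9}  (accept∈set)
'a' @ 2: {1,7,8,9}  (accept∈set)
'a' @ 3: {1,7,8,9}  (accept∈set)
'b' @ 4: {1,7,8,9}  (accept∈set)
after full input: {1,7,8,9}  (accept=1 in)

Answer: ACCEPT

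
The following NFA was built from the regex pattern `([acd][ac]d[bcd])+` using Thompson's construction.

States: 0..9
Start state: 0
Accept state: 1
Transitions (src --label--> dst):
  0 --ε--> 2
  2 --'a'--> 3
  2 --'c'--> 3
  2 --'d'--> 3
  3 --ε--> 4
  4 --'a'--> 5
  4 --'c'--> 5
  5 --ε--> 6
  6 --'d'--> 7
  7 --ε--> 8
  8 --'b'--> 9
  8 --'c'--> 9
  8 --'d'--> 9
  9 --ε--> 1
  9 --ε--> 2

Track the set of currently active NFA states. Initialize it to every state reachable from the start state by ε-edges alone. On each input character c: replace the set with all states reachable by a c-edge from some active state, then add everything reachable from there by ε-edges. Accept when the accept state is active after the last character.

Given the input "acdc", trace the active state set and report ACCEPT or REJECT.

Answer: ACCEPT

Derivation:
initial (ε-close {0}): {0,2}
'a' @ 1: {3,4}
'c' @ 2: {5,6}
'd' @ 3: {7,8}
'c' @ 4: {1,2,9}  ✓accept
final: {1,2,9}; accept 1 in set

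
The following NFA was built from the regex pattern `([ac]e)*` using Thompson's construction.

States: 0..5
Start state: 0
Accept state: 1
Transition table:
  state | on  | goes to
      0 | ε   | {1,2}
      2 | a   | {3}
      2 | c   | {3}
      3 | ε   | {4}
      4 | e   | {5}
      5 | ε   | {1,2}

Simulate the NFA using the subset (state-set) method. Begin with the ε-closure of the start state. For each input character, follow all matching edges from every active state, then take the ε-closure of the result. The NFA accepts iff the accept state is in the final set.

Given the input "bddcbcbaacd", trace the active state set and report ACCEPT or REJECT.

S₀ = ε-closure({0}) = {0,1,2}
'b' @ 1: {}  — no active states
rest 'ddcbcbaacd' ignored (set empty)
final: {}; accept 1 not in set

Answer: REJECT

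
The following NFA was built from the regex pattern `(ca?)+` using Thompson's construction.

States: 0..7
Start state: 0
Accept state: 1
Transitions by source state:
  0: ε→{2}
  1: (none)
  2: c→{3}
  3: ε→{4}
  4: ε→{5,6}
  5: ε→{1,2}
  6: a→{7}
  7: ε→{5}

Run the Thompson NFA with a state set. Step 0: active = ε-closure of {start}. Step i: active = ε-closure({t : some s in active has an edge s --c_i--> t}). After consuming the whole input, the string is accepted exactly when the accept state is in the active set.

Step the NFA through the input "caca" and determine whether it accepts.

start: ε-closure({0}) = {0,2}
'c' @ 1: {1,2,3,4,5,6}  [accepting]
'a' @ 2: {1,2,5,7}  [accepting]
'c' @ 3: {1,2,3,4,5,6}  [accepting]
'a' @ 4: {1,2,5,7}  [accepting]
after full input: {1,2,5,7}  (accept=1 in)

Answer: ACCEPT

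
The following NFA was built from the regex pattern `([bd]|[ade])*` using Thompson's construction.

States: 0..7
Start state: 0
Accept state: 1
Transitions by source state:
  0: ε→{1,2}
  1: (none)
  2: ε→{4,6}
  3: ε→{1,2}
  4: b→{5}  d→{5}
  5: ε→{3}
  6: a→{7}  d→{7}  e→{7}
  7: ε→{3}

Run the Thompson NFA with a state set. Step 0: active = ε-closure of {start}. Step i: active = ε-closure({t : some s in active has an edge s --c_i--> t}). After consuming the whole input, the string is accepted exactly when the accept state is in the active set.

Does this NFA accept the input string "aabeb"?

Answer: ACCEPT

Derivation:
S₀ = ε-closure({0}) = {0,1,2,4,6}
'a' @ 1: {1,2,3,4,6,7}  ✓accept
'a' @ 2: {1,2,3,4,6,7}  ✓accept
'b' @ 3: {1,2,3,4,5,6}  ✓accept
'e' @ 4: {1,2,3,4,6,7}  ✓accept
'b' @ 5: {1,2,3,4,5,6}  ✓accept
final: {1,2,3,4,5,6}; accept 1 in set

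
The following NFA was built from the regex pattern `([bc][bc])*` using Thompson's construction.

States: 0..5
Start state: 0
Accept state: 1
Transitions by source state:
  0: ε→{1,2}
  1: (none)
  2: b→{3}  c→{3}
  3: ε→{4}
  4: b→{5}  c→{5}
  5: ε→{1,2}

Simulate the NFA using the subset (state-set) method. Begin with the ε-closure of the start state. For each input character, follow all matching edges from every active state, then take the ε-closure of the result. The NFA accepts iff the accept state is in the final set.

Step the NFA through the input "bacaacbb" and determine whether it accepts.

Answer: REJECT

Steps:
S₀ = ε-closure({0}) = {0,1,2}
'b' @ 1: {3,4}
'a' @ 2: {}  — no active states
rest 'caacbb' ignored (set empty)
final: {}; accept 1 not in set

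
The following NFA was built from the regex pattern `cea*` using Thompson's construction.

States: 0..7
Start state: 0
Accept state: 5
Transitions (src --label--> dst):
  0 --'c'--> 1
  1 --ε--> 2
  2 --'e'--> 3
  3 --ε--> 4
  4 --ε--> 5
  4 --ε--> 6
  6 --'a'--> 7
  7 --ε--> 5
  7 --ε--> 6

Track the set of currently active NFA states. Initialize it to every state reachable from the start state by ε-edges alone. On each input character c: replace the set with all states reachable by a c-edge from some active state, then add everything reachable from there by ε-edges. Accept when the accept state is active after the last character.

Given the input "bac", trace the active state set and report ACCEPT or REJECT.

S₀ = ε-closure({0}) = {0}
'b' @ 1: {}  — no active states
rest 'ac' ignored (set empty)
final: {}; accept 5 not in set

Answer: REJECT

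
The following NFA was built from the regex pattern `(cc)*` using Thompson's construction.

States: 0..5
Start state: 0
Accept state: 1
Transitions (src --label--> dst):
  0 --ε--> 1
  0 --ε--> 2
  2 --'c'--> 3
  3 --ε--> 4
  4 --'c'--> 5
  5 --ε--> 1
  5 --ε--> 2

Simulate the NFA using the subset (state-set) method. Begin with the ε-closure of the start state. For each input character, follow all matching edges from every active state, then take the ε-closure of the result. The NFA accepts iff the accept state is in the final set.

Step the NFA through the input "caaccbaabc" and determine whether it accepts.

Answer: REJECT

Trace:
S₀ = ε-closure({0}) = {0,1,2}
'c' @ 1: {3,4}
'a' @ 2: {}  — no active states
rest 'accbaabc' ignored (set empty)
after full input: {}  (accept=1 not in)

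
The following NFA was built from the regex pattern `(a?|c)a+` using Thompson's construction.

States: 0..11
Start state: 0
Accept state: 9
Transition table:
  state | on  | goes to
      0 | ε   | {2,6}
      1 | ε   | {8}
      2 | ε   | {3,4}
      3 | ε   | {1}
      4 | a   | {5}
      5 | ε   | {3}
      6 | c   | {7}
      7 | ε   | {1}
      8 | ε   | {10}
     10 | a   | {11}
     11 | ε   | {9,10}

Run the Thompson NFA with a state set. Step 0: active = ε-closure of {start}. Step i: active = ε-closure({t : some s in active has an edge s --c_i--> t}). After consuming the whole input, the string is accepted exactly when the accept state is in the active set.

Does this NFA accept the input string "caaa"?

Answer: ACCEPT

Trace:
initial (ε-close {0}): {0,1,2,3,4,6,8,10}
'c' @ 1: {1,7,8,10}
'a' @ 2: {9,10,11}  (accept∈set)
'a' @ 3: {9,10,11}  (accept∈set)
'a' @ 4: {9,10,11}  (accept∈set)
after full input: {9,10,11}  (accept=9 in)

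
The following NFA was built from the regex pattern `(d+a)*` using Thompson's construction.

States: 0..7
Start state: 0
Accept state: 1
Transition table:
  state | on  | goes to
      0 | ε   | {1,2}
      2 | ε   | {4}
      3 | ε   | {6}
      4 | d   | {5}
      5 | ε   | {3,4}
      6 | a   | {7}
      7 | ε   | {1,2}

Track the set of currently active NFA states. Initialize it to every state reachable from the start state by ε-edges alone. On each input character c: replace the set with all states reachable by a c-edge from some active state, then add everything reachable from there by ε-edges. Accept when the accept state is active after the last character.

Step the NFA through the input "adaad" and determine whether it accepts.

Answer: REJECT

Trace:
start: ε-closure({0}) = {0,1,2,4}
'a' @ 1: {}  — no active states
rest 'daad' ignored (set empty)
end set {} — state 1 not in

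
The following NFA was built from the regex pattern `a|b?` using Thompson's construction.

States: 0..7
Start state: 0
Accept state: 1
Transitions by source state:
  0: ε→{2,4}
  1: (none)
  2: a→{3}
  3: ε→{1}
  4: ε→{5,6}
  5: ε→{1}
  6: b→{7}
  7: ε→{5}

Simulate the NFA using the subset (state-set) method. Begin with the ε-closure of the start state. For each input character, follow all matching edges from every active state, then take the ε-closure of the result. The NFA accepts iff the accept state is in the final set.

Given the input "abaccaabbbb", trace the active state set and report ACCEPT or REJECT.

S₀ = ε-closure({0}) = {0,1,2,4,5,6}
'a' @ 1: {1,3}  ✓accept
'b' @ 2: {}  — state set empty
rest 'accaabbbb' ignored (set empty)
after full input: {}  (accept=1 not in)

Answer: REJECT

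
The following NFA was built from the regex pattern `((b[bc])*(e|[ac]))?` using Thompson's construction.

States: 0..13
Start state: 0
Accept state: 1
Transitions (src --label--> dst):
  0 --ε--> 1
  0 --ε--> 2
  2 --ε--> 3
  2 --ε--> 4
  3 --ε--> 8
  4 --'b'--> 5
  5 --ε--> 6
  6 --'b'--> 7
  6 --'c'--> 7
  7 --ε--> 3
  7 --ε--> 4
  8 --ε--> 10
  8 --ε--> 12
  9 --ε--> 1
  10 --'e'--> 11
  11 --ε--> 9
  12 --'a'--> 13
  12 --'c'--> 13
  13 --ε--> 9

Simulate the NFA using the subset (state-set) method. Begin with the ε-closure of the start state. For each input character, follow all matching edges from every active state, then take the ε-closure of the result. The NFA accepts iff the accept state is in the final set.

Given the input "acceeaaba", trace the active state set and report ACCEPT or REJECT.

start: ε-closure({0}) = {0,1,2,3,4,8,10,12}
'a' @ 1: {1,9,13}  ✓accept
'c' @ 2: {}  — no active states
rest 'ceeaaba' ignored (set empty)
after full input: {}  (accept=1 not in)

Answer: REJECT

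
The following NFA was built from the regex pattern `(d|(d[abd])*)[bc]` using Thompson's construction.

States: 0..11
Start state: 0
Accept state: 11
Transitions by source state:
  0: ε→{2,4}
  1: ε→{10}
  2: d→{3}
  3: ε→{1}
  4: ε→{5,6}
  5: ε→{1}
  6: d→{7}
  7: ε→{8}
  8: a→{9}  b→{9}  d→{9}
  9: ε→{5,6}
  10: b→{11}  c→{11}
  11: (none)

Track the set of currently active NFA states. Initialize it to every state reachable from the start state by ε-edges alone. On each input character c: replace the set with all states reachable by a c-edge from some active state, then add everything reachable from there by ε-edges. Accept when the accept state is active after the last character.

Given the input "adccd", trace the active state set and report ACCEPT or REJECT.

initial (ε-close {0}): {0,1,2,4,5,6,10}
'a' @ 1: {}  — state set empty
rest 'dccd' ignored (set empty)
final: {}; accept 11 not in set

Answer: REJECT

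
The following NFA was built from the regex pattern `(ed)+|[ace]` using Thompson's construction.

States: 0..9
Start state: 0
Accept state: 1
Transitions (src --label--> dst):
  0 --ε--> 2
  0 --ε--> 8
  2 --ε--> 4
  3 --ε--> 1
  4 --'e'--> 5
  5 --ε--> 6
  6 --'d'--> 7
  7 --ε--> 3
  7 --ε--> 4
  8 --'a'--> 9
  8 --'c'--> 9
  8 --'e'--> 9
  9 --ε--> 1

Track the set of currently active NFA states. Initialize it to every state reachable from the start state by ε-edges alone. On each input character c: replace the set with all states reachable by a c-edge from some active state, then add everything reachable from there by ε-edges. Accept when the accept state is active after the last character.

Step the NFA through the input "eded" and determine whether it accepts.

Answer: ACCEPT

Steps:
start: ε-closure({0}) = {0,2,4,8}
'e' @ 1: {1,5,6,9}  ✓accept
'd' @ 2: {1,3,4,7}  ✓accept
'e' @ 3: {5,6}
'd' @ 4: {1,3,4,7}  ✓accept
final: {1,3,4,7}; accept 1 in set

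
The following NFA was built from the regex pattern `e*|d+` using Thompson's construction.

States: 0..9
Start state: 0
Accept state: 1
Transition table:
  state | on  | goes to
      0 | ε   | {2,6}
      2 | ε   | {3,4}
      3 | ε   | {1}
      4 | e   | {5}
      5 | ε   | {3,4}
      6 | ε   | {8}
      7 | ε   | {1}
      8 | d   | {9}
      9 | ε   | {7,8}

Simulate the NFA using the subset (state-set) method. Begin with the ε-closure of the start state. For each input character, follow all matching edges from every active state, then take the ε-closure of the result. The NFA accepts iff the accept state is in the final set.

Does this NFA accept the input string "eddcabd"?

initial (ε-close {0}): {0,1,2,3,4,6,8}
'e' @ 1: {1,3,4,5}  (accept∈set)
'd' @ 2: {}  — no active states
rest 'dcabd' ignored (set empty)
end set {} — state 1 not in

Answer: REJECT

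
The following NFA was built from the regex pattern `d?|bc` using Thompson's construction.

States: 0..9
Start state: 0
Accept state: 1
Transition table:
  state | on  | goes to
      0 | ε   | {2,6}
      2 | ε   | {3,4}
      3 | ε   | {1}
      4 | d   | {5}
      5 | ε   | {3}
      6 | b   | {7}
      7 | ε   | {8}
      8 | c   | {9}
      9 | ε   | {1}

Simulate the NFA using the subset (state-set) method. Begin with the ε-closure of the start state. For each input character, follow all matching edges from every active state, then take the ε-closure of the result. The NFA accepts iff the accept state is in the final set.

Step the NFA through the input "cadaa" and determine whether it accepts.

start: ε-closure({0}) = {0,1,2,3,4,6}
'c' @ 1: {}  — no active states
rest 'adaa' ignored (set empty)
end set {} — state 1 not in

Answer: REJECT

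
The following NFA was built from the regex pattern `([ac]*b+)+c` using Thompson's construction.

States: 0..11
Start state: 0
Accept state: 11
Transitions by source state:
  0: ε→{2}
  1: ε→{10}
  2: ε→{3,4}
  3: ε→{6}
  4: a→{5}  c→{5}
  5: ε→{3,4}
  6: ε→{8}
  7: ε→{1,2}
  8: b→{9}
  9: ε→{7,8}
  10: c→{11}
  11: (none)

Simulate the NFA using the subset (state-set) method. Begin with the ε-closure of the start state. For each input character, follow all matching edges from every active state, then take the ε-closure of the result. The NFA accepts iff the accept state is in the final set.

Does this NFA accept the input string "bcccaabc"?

Answer: ACCEPT

Steps:
start: ε-closure({0}) = {0,2,3,4,6,8}
'b' @ 1: {1,2,3,4,6,7,8,9,10}
'c' @ 2: {3,4,5,6,8,11}  ✓accept
'c' @ 3: {3,4,5,6,8}
'c' @ 4: {3,4,5,6,8}
'a' @ 5: {3,4,5,6,8}
'a' @ 6: {3,4,5,6,8}
'b' @ 7: {1,2,3,4,6,7,8,9,10}
'c' @ 8: {3,4,5,6,8,11}  ✓accept
final: {3,4,5,6,8,11}; accept 11 in set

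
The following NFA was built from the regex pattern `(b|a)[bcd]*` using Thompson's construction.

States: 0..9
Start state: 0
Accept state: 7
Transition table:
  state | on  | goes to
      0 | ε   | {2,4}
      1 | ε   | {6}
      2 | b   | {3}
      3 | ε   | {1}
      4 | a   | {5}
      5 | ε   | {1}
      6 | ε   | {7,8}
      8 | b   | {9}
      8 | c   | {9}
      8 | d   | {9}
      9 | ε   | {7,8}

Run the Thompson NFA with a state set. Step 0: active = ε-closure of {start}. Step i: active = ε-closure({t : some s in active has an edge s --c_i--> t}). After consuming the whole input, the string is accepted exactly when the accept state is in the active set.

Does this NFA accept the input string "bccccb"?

initial (ε-close {0}): {0,2,4}
'b' @ 1: {1,3,6,7,8}  (accept∈set)
'c' @ 2: {7,8,9}  (accept∈set)
'c' @ 3: {7,8,9}  (accept∈set)
'c' @ 4: {7,8,9}  (accept∈set)
'c' @ 5: {7,8,9}  (accept∈set)
'b' @ 6: {7,8,9}  (accept∈set)
final: {7,8,9}; accept 7 in set

Answer: ACCEPT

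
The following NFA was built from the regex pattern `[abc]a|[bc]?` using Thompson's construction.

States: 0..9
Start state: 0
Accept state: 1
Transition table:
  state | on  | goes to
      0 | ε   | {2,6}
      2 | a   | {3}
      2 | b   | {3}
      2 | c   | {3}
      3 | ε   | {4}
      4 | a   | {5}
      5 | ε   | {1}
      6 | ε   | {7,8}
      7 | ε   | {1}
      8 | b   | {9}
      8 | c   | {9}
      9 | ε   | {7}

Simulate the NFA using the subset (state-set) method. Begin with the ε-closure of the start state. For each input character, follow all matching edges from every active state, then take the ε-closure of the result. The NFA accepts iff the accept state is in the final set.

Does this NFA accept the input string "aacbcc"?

Answer: REJECT

Steps:
initial (ε-close {0}): {0,1,2,6,7,8}
'a' @ 1: {3,4}
'a' @ 2: {1,5}  ✓accept
'c' @ 3: {}  — dead — no transitions
rest 'bcc' ignored (set empty)
after full input: {}  (accept=1 not in)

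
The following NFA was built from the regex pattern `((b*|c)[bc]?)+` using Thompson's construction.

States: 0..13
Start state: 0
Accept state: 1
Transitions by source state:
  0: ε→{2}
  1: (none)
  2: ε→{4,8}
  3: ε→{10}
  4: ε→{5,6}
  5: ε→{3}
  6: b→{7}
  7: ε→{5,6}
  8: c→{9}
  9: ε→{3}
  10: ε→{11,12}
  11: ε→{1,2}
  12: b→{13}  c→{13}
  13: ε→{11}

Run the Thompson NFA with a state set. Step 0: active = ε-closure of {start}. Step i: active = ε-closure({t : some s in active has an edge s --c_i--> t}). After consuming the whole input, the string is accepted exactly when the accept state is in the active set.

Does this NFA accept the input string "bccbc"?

initial (ε-close {0}): {0,1,2,3,4,5,6,8,10,11,12}
'b' @ 1: {1,2,3,4,5,6,7,8,10,11,12,13}  (accept∈set)
'c' @ 2: {1,2,3,4,5,6,8,9,10,11,12,13}  (accept∈set)
'c' @ 3: {1,2,3,4,5,6,8,9,10,11,12,13}  (accept∈set)
'b' @ 4: {1,2,3,4,5,6,7,8,10,11,12,13}  (accept∈set)
'c' @ 5: {1,2,3,4,5,6,8,9,10,11,12,13}  (accept∈set)
final: {1,2,3,4,5,6,8,9,10,11,12,13}; accept 1 in set

Answer: ACCEPT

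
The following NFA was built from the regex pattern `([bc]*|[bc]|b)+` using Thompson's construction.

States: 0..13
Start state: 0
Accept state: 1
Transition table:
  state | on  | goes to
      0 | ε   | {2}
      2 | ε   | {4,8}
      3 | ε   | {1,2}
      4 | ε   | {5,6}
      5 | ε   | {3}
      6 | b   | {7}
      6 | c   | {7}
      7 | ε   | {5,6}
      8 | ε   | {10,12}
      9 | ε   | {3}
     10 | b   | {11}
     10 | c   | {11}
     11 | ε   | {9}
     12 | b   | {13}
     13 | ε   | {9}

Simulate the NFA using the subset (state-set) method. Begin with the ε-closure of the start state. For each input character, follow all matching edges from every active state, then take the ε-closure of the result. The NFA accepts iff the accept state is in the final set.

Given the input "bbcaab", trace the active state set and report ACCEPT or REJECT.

start: ε-closure({0}) = {0,1,2,3,4,5,6,8,10,12}
'b' @ 1: {1,2,3,4,5,6,7,8,9,10,11,12,13}  (accept∈set)
'b' @ 2: {1,2,3,4,5,6,7,8,9,10,11,12,13}  (accept∈set)
'c' @ 3: {1,2,3,4,5,6,7,8,9,10,11,12}  (accept∈set)
'a' @ 4: {}  — no active states
rest 'ab' ignored (set empty)
end set {} — state 1 not in

Answer: REJECT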